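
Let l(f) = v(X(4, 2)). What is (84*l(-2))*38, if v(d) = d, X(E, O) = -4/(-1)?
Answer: 12768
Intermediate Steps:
X(E, O) = 4 (X(E, O) = -4*(-1) = 4)
l(f) = 4
(84*l(-2))*38 = (84*4)*38 = 336*38 = 12768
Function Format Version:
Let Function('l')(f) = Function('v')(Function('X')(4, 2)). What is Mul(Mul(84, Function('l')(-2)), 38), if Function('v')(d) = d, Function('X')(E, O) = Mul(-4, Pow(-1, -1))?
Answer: 12768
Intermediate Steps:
Function('X')(E, O) = 4 (Function('X')(E, O) = Mul(-4, -1) = 4)
Function('l')(f) = 4
Mul(Mul(84, Function('l')(-2)), 38) = Mul(Mul(84, 4), 38) = Mul(336, 38) = 12768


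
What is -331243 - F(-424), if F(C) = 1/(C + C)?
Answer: -280894063/848 ≈ -3.3124e+5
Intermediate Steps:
F(C) = 1/(2*C)
-331243 - F(-424) = -331243 - 1/(2*(-424)) = -331243 - (-1)/(2*424) = -331243 - 1*(-1/848) = -331243 + 1/848 = -280894063/848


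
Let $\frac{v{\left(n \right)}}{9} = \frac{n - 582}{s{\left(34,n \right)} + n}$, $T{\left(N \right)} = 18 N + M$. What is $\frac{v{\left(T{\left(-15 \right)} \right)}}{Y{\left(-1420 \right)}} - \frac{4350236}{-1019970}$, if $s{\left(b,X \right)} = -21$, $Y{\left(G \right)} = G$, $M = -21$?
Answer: $\frac{12795431021}{3012583392} \approx 4.2473$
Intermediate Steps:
$T{\left(N \right)} = -21 + 18 N$ ($T{\left(N \right)} = 18 N - 21 = -21 + 18 N$)
$v{\left(n \right)} = \frac{9 \left(-582 + n\right)}{-21 + n}$ ($v{\left(n \right)} = 9 \frac{n - 582}{-21 + n} = 9 \frac{-582 + n}{-21 + n} = \frac{9 \left(-582 + n\right)}{-21 + n}$)
$\frac{v{\left(T{\left(-15 \right)} \right)}}{Y{\left(-1420 \right)}} - \frac{4350236}{-1019970} = \frac{9 \frac{1}{-21 + \left(-21 + 18 \left(-15\right)\right)} \left(-582 + \left(-21 + 18 \left(-15\right)\right)\right)}{-1420} - \frac{4350236}{-1019970} = \frac{9 \left(-582 - 291\right)}{-21 - 291} \left(- \frac{1}{1420}\right) - - \frac{2175118}{509985} = \frac{9 \left(-582 - 291\right)}{-21 - 291} \left(- \frac{1}{1420}\right) + \frac{2175118}{509985} = 9 \frac{1}{-312} \left(-873\right) \left(- \frac{1}{1420}\right) + \frac{2175118}{509985} = 9 \left(- \frac{1}{312}\right) \left(-873\right) \left(- \frac{1}{1420}\right) + \frac{2175118}{509985} = \frac{2619}{104} \left(- \frac{1}{1420}\right) + \frac{2175118}{509985} = - \frac{2619}{147680} + \frac{2175118}{509985} = \frac{12795431021}{3012583392}$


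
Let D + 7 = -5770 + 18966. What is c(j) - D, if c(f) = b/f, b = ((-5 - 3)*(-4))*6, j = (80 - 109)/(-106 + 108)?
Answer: -382865/29 ≈ -13202.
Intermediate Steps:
j = -29/2 ≈ -14.500
b = 192 (b = -8*(-4)*6 = 32*6 = 192)
D = 13189 (D = -7 + (-5770 + 18966) = -7 + 13196 = 13189)
c(f) = 192/f
c(j) - D = 192/(-29/2) - 1*13189 = 192*(-2/29) - 13189 = -384/29 - 13189 = -382865/29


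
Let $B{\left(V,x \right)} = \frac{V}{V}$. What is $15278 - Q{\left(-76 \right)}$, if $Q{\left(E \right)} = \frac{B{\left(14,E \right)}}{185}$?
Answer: $\frac{2826429}{185} \approx 15278.0$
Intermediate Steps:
$B{\left(V,x \right)} = 1$
$Q{\left(E \right)} = \frac{1}{185}$ ($Q{\left(E \right)} = 1 \cdot \frac{1}{185} = \frac{1}{185}$)
$15278 - Q{\left(-76 \right)} = 15278 - \frac{1}{185} = \frac{2826429}{185}$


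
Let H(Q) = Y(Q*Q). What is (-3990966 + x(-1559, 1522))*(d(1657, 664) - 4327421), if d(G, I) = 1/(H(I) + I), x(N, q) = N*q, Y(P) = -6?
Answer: 9060227681817994/329 ≈ 2.7539e+13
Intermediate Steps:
H(Q) = -6
d(G, I) = 1/(-6 + I)
(-3990966 + x(-1559, 1522))*(d(1657, 664) - 4327421) = (-3990966 - 1559*1522)*(1/(-6 + 664) - 4327421) = (-3990966 - 2372798)*(1/658 - 4327421) = -6363764*(1/658 - 4327421) = -6363764*(-2847443017/658) = 9060227681817994/329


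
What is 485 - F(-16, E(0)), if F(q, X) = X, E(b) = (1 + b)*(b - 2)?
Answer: 487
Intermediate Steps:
E(b) = (1 + b)*(-2 + b)
485 - F(-16, E(0)) = 485 - (-2 + 0² - 1*0) = 485 - (-2 + 0 + 0) = 485 - 1*(-2) = 485 + 2 = 487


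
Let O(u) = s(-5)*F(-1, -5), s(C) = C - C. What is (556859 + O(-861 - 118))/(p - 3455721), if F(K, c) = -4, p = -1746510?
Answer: -556859/5202231 ≈ -0.10704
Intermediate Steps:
s(C) = 0
O(u) = 0 (O(u) = 0*(-4) = 0)
(556859 + O(-861 - 118))/(p - 3455721) = (556859 + 0)/(-1746510 - 3455721) = 556859/(-5202231) = 556859*(-1/5202231) = -556859/5202231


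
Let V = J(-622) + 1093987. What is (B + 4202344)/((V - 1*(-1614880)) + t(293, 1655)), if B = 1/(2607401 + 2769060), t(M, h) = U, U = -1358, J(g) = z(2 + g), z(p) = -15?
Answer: 7531246208195/4852245299578 ≈ 1.5521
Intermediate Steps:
J(g) = -15
V = 1093972 (V = -15 + 1093987 = 1093972)
t(M, h) = -1358
B = 1/5376461 ≈ 1.8600e-7
(B + 4202344)/((V - 1*(-1614880)) + t(293, 1655)) = (1/5376461 + 4202344)/((1093972 - 1*(-1614880)) - 1358) = 22593738624585/(5376461*((1093972 + 1614880) - 1358)) = 22593738624585/(5376461*(2708852 - 1358)) = (22593738624585/5376461)/2707494 = (22593738624585/5376461)*(1/2707494) = 7531246208195/4852245299578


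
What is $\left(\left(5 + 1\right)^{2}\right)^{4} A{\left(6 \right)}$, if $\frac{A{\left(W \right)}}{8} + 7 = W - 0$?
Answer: $-13436928$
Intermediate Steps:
$A{\left(W \right)} = -56 + 8 W$ ($A{\left(W \right)} = -56 + 8 \left(W - 0\right) = -56 + 8 \left(W + 0\right) = -56 + 8 W$)
$\left(\left(5 + 1\right)^{2}\right)^{4} A{\left(6 \right)} = \left(\left(5 + 1\right)^{2}\right)^{4} \left(-56 + 8 \cdot 6\right) = \left(6^{2}\right)^{4} \left(-56 + 48\right) = 36^{4} \left(-8\right) = 1679616 \left(-8\right) = -13436928$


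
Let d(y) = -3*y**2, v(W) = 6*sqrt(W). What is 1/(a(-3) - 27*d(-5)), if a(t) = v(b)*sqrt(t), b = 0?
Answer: 1/2025 ≈ 0.00049383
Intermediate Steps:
a(t) = 0 (a(t) = (6*sqrt(0))*sqrt(t) = (6*0)*sqrt(t) = 0*sqrt(t) = 0)
1/(a(-3) - 27*d(-5)) = 1/(0 - (-81)*(-5)**2) = 1/(0 - (-81)*25) = 1/(0 - 27*(-75)) = 1/(0 + 2025) = 1/2025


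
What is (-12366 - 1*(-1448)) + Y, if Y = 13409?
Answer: 2491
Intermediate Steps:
(-12366 - 1*(-1448)) + Y = (-12366 - 1*(-1448)) + 13409 = (-12366 + 1448) + 13409 = -10918 + 13409 = 2491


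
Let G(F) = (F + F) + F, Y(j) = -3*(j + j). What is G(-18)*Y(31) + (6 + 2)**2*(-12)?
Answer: 9276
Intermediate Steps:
Y(j) = -6*j
G(F) = 3*F (G(F) = 2*F + F = 3*F)
G(-18)*Y(31) + (6 + 2)**2*(-12) = (3*(-18))*(-6*31) + (6 + 2)**2*(-12) = -54*(-186) + 8**2*(-12) = 10044 + 64*(-12) = 10044 - 768 = 9276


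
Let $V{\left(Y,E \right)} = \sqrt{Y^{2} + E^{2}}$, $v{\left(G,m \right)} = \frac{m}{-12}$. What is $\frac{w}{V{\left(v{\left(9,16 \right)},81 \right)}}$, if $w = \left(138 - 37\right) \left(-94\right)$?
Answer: $- \frac{28482 \sqrt{59065}}{59065} \approx -117.19$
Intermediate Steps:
$w = -9494$ ($w = 101 \left(-94\right) = -9494$)
$v{\left(G,m \right)} = - \frac{m}{12}$ ($v{\left(G,m \right)} = m \left(- \frac{1}{12}\right) = - \frac{m}{12}$)
$V{\left(Y,E \right)} = \sqrt{E^{2} + Y^{2}}$
$\frac{w}{V{\left(v{\left(9,16 \right)},81 \right)}} = - \frac{9494}{\sqrt{81^{2} + \left(\left(- \frac{1}{12}\right) 16\right)^{2}}} = - \frac{9494}{\sqrt{6561 + \left(- \frac{4}{3}\right)^{2}}} = - \frac{9494}{\sqrt{6561 + \frac{16}{9}}} = - \frac{9494}{\sqrt{\frac{59065}{9}}} = - \frac{9494}{\frac{1}{3} \sqrt{59065}} = - 9494 \frac{3 \sqrt{59065}}{59065} = - \frac{28482 \sqrt{59065}}{59065}$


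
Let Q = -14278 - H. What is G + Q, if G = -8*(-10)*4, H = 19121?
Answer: -33079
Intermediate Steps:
G = 320 (G = 80*4 = 320)
Q = -33399 (Q = -14278 - 1*19121 = -14278 - 19121 = -33399)
G + Q = 320 - 33399 = -33079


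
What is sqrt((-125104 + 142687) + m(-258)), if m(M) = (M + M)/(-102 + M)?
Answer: sqrt(15825990)/30 ≈ 132.61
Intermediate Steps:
m(M) = 2*M/(-102 + M) (m(M) = (2*M)/(-102 + M) = 2*M/(-102 + M))
sqrt((-125104 + 142687) + m(-258)) = sqrt((-125104 + 142687) + 2*(-258)/(-102 - 258)) = sqrt(17583 + 2*(-258)/(-360)) = sqrt(17583 + 2*(-258)*(-1/360)) = sqrt(17583 + 43/30) = sqrt(527533/30) = sqrt(15825990)/30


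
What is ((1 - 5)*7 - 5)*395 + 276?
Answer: -12759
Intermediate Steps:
((1 - 5)*7 - 5)*395 + 276 = (-4*7 - 5)*395 + 276 = (-28 - 5)*395 + 276 = -33*395 + 276 = -13035 + 276 = -12759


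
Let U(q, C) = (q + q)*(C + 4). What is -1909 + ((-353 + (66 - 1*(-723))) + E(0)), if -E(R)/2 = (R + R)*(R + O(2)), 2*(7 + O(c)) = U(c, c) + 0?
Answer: -1473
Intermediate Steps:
U(q, C) = 2*q*(4 + C) (U(q, C) = (2*q)*(4 + C) = 2*q*(4 + C))
O(c) = -7 + c*(4 + c) (O(c) = -7 + (2*c*(4 + c) + 0)/2 = -7 + (2*c*(4 + c))/2 = -7 + c*(4 + c))
E(R) = -4*R*(5 + R) (E(R) = -2*(R + R)*(R + (-7 + 2*(4 + 2))) = -2*2*R*(R + (-7 + 2*6)) = -2*2*R*(R + (-7 + 12)) = -2*2*R*(R + 5) = -2*2*R*(5 + R) = -4*R*(5 + R))
-1909 + ((-353 + (66 - 1*(-723))) + E(0)) = -1909 + ((-353 + (66 - 1*(-723))) - 4*0*(5 + 0)) = -1909 + ((-353 + (66 + 723)) - 4*0*5) = -1909 + ((-353 + 789) + 0) = -1909 + (436 + 0) = -1909 + 436 = -1473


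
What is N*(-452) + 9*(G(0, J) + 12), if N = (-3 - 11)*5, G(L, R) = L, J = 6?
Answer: 31748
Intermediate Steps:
N = -70 (N = -14*5 = -70)
N*(-452) + 9*(G(0, J) + 12) = -70*(-452) + 9*(0 + 12) = 31640 + 9*12 = 31640 + 108 = 31748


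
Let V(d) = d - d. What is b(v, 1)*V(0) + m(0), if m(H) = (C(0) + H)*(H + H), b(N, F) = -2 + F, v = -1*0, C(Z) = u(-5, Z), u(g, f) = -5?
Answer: 0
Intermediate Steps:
C(Z) = -5
V(d) = 0
v = 0
m(H) = 2*H*(-5 + H) (m(H) = (-5 + H)*(H + H) = (-5 + H)*(2*H) = 2*H*(-5 + H))
b(v, 1)*V(0) + m(0) = (-2 + 1)*0 + 2*0*(-5 + 0) = -1*0 + 2*0*(-5) = 0 + 0 = 0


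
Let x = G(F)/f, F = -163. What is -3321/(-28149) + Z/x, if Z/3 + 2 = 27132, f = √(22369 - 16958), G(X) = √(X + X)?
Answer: 1107/9383 - 40695*I*√1763986/163 ≈ 0.11798 - 3.3159e+5*I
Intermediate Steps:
G(X) = √2*√X (G(X) = √(2*X) = √2*√X)
f = √5411 ≈ 73.559
x = I*√1763986/5411 (x = (√2*√(-163))/(√5411) = (√2*(I*√163))*(√5411/5411) = (I*√326)*(√5411/5411) = I*√1763986/5411 ≈ 0.24545*I)
Z = 81390 (Z = -6 + 3*27132 = -6 + 81396 = 81390)
-3321/(-28149) + Z/x = -3321/(-28149) + 81390/((I*√1763986/5411)) = -3321*(-1/28149) + 81390*(-I*√1763986/326) = 1107/9383 - 40695*I*√1763986/163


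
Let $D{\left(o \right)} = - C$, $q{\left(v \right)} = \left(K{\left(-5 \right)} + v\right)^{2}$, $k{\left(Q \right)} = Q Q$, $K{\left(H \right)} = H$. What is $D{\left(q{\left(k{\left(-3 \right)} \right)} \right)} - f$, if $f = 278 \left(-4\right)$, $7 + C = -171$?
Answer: $1290$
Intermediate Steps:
$C = -178$ ($C = -7 - 171 = -178$)
$k{\left(Q \right)} = Q^{2}$
$q{\left(v \right)} = \left(-5 + v\right)^{2}$
$f = -1112$
$D{\left(o \right)} = 178$ ($D{\left(o \right)} = \left(-1\right) \left(-178\right) = 178$)
$D{\left(q{\left(k{\left(-3 \right)} \right)} \right)} - f = 178 - -1112 = 178 + 1112 = 1290$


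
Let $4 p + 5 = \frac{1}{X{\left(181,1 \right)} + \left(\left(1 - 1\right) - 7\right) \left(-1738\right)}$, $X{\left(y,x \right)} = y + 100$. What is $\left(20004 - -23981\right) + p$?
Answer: $\frac{1094931473}{24894} \approx 43984.0$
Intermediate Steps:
$X{\left(y,x \right)} = 100 + y$
$p = - \frac{31117}{24894}$ ($p = - \frac{5}{4} + \frac{1}{4 \left(\left(100 + 181\right) + \left(\left(1 - 1\right) - 7\right) \left(-1738\right)\right)} = - \frac{5}{4} + \frac{1}{4 \left(281 + \left(0 - 7\right) \left(-1738\right)\right)} = - \frac{5}{4} + \frac{1}{4 \left(281 - -12166\right)} = - \frac{5}{4} + \frac{1}{4 \left(281 + 12166\right)} = - \frac{5}{4} + \frac{1}{4 \cdot 12447} = - \frac{5}{4} + \frac{1}{4} \cdot \frac{1}{12447} = - \frac{5}{4} + \frac{1}{49788} = - \frac{31117}{24894} \approx -1.25$)
$\left(20004 - -23981\right) + p = \left(20004 - -23981\right) - \frac{31117}{24894} = \left(20004 + 23981\right) - \frac{31117}{24894} = 43985 - \frac{31117}{24894} = \frac{1094931473}{24894}$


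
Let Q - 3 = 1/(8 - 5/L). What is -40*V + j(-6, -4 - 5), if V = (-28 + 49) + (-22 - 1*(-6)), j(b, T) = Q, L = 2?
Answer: -2165/11 ≈ -196.82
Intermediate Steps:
Q = 35/11 (Q = 3 + 1/(8 - 5/2) = 3 + 1/(11/2) = 3 + 2/11 = 35/11 ≈ 3.1818)
j(b, T) = 35/11
V = 5 (V = 21 + (-22 + 6) = 21 - 16 = 5)
-40*V + j(-6, -4 - 5) = -40*5 + 35/11 = -200 + 35/11 = -2165/11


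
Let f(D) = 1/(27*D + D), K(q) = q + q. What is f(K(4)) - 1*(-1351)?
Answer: 302625/224 ≈ 1351.0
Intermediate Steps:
K(q) = 2*q
f(D) = 1/(28*D)
f(K(4)) - 1*(-1351) = 1/(28*((2*4))) - 1*(-1351) = (1/28)/8 + 1351 = (1/28)*(1/8) + 1351 = 1/224 + 1351 = 302625/224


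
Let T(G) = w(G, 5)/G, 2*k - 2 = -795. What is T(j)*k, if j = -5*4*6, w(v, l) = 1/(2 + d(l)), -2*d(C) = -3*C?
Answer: 793/2280 ≈ 0.34781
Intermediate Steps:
d(C) = 3*C/2 (d(C) = -(-3)*C/2 = 3*C/2)
w(v, l) = 1/(2 + 3*l/2)
j = -120 (j = -20*6 = -120)
k = -793/2 (k = 1 + (1/2)*(-795) = 1 - 795/2 = -793/2 ≈ -396.50)
T(G) = 2/(19*G) (T(G) = (2/(4 + 3*5))/G = (2/(4 + 15))/G = (2/19)/G = (2*(1/19))/G = 2/(19*G))
T(j)*k = ((2/19)/(-120))*(-793/2) = ((2/19)*(-1/120))*(-793/2) = -1/1140*(-793/2) = 793/2280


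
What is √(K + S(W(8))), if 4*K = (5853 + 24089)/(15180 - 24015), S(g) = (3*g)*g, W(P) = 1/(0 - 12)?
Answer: I*√114681245/11780 ≈ 0.90908*I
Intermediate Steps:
W(P) = -1/12 (W(P) = 1/(-12) = -1/12)
S(g) = 3*g²
K = -14971/17670 (K = ((5853 + 24089)/(15180 - 24015))/4 = (29942/(-8835))/4 = (29942*(-1/8835))/4 = (¼)*(-29942/8835) = -14971/17670 ≈ -0.84726)
√(K + S(W(8))) = √(-14971/17670 + 3*(-1/12)²) = √(-14971/17670 + 3*(1/144)) = √(-14971/17670 + 1/48) = √(-38941/47120) = I*√114681245/11780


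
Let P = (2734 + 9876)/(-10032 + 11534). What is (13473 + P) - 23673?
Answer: -7653895/751 ≈ -10192.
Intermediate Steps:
P = 6305/751 (P = 12610/1502 = 12610*(1/1502) = 6305/751 ≈ 8.3955)
(13473 + P) - 23673 = (13473 + 6305/751) - 23673 = 10124528/751 - 23673 = -7653895/751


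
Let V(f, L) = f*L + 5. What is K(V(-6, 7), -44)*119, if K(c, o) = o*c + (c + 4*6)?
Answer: 192185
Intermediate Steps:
V(f, L) = 5 + L*f (V(f, L) = L*f + 5 = 5 + L*f)
K(c, o) = 24 + c + c*o (K(c, o) = c*o + (c + 24) = c*o + (24 + c) = 24 + c + c*o)
K(V(-6, 7), -44)*119 = (24 + (5 + 7*(-6)) + (5 + 7*(-6))*(-44))*119 = (24 + (5 - 42) + (5 - 42)*(-44))*119 = (24 - 37 - 37*(-44))*119 = (24 - 37 + 1628)*119 = 1615*119 = 192185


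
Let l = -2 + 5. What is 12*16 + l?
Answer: 195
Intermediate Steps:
l = 3
12*16 + l = 12*16 + 3 = 192 + 3 = 195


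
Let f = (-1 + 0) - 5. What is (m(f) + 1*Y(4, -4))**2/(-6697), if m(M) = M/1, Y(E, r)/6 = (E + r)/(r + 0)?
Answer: -36/6697 ≈ -0.0053755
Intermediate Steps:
Y(E, r) = 6*(E + r)/r (Y(E, r) = 6*((E + r)/(r + 0)) = 6*((E + r)/r) = 6*(E + r)/r)
f = -6 (f = -1 - 5 = -6)
m(M) = M (m(M) = M*1 = M)
(m(f) + 1*Y(4, -4))**2/(-6697) = (-6 + 1*(6 + 6*4/(-4)))**2/(-6697) = -(-6 + 1*(6 + 6*4*(-1/4)))**2/6697 = -(-6 + 1*(6 - 6))**2/6697 = -(-6 + 1*0)**2/6697 = -(-6 + 0)**2/6697 = -1/6697*(-6)**2 = -1/6697*36 = -36/6697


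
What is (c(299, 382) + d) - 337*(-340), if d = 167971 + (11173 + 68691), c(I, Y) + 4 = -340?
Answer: 362071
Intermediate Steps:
c(I, Y) = -344 (c(I, Y) = -4 - 340 = -344)
d = 247835 (d = 167971 + 79864 = 247835)
(c(299, 382) + d) - 337*(-340) = (-344 + 247835) - 337*(-340) = 247491 + 114580 = 362071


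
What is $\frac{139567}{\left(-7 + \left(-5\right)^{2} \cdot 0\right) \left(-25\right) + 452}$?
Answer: $\frac{139567}{627} \approx 222.59$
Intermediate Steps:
$\frac{139567}{\left(-7 + \left(-5\right)^{2} \cdot 0\right) \left(-25\right) + 452} = \frac{139567}{\left(-7 + 25 \cdot 0\right) \left(-25\right) + 452} = \frac{139567}{\left(-7 + 0\right) \left(-25\right) + 452} = \frac{139567}{\left(-7\right) \left(-25\right) + 452} = \frac{139567}{175 + 452} = \frac{139567}{627}$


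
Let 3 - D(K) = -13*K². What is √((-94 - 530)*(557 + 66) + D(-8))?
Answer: I*√387917 ≈ 622.83*I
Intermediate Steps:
D(K) = 3 + 13*K² (D(K) = 3 - (-13)*K² = 3 + 13*K²)
√((-94 - 530)*(557 + 66) + D(-8)) = √((-94 - 530)*(557 + 66) + (3 + 13*(-8)²)) = √(-624*623 + (3 + 13*64)) = √(-388752 + (3 + 832)) = √(-388752 + 835) = √(-387917) = I*√387917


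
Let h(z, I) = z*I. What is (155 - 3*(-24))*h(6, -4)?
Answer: -5448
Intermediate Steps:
h(z, I) = I*z
(155 - 3*(-24))*h(6, -4) = (155 - 3*(-24))*(-4*6) = (155 + 72)*(-24) = 227*(-24) = -5448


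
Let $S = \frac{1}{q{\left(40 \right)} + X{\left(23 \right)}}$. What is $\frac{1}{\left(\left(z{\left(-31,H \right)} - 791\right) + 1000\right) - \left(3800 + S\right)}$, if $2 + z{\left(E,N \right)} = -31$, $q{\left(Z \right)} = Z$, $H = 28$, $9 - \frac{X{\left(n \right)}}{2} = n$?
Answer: $- \frac{12}{43489} \approx -0.00027593$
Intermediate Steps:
$X{\left(n \right)} = 18 - 2 n$
$z{\left(E,N \right)} = -33$ ($z{\left(E,N \right)} = -2 - 31 = -33$)
$S = \frac{1}{12}$ ($S = \frac{1}{40 + \left(18 - 46\right)} = \frac{1}{40 - 28} = \frac{1}{12} \approx 0.083333$)
$\frac{1}{\left(\left(z{\left(-31,H \right)} - 791\right) + 1000\right) - \left(3800 + S\right)} = \frac{1}{\left(\left(-33 - 791\right) + 1000\right) - \frac{45601}{12}} = \frac{1}{\left(-824 + 1000\right) - \frac{45601}{12}} = \frac{1}{176 - \frac{45601}{12}} = \frac{1}{- \frac{43489}{12}} = - \frac{12}{43489}$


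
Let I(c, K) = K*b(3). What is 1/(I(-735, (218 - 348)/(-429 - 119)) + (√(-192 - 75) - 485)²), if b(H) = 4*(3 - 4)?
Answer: 137*I/(2*(66445*√267 + 16094558*I)) ≈ 4.2368e-6 + 2.8581e-7*I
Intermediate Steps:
b(H) = -4 (b(H) = 4*(-1) = -4)
I(c, K) = -4*K (I(c, K) = K*(-4) = -4*K)
1/(I(-735, (218 - 348)/(-429 - 119)) + (√(-192 - 75) - 485)²) = 1/(-4*(218 - 348)/(-429 - 119) + (√(-192 - 75) - 485)²) = 1/(-(-520)/(-548) + (√(-267) - 485)²) = 1/(-(-520)*(-1)/548 + (I*√267 - 485)²) = 1/(-4*65/274 + (-485 + I*√267)²) = 1/(-130/137 + (-485 + I*√267)²)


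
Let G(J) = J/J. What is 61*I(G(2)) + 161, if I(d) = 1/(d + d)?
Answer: 383/2 ≈ 191.50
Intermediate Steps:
G(J) = 1
I(d) = 1/(2*d)
61*I(G(2)) + 161 = 61*((½)/1) + 161 = 61*((½)*1) + 161 = 61*(½) + 161 = 61/2 + 161 = 383/2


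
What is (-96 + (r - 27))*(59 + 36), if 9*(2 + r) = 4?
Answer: -106495/9 ≈ -11833.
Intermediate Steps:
r = -14/9 (r = -2 + (⅑)*4 = -2 + 4/9 = -14/9 ≈ -1.5556)
(-96 + (r - 27))*(59 + 36) = (-96 + (-14/9 - 27))*(59 + 36) = (-96 - 257/9)*95 = -1121/9*95 = -106495/9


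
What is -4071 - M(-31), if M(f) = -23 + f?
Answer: -4017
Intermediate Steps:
-4071 - M(-31) = -4071 - (-23 - 31) = -4071 - 1*(-54) = -4071 + 54 = -4017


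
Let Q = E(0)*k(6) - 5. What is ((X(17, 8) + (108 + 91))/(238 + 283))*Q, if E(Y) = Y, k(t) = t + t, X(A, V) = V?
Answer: -1035/521 ≈ -1.9866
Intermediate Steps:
k(t) = 2*t
Q = -5 (Q = 0*(2*6) - 5 = 0*12 - 5 = 0 - 5 = -5)
((X(17, 8) + (108 + 91))/(238 + 283))*Q = ((8 + (108 + 91))/(238 + 283))*(-5) = ((8 + 199)/521)*(-5) = (207*(1/521))*(-5) = (207/521)*(-5) = -1035/521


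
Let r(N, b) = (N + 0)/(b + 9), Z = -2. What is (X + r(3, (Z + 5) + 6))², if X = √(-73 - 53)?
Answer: -4535/36 + I*√14 ≈ -125.97 + 3.7417*I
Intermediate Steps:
X = 3*I*√14 (X = √(-126) = 3*I*√14 ≈ 11.225*I)
r(N, b) = N/(9 + b)
(X + r(3, (Z + 5) + 6))² = (3*I*√14 + 3/(9 + ((-2 + 5) + 6)))² = (3*I*√14 + 3/(9 + (3 + 6)))² = (3*I*√14 + 3/(9 + 9))² = (3*I*√14 + 3/18)² = (3*I*√14 + 3*(1/18))² = (3*I*√14 + ⅙)² = (⅙ + 3*I*√14)²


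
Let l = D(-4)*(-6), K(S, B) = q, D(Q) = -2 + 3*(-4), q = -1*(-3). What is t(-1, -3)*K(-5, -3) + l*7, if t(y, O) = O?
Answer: 579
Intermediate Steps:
q = 3
D(Q) = -14 (D(Q) = -2 - 12 = -14)
K(S, B) = 3
l = 84 (l = -14*(-6) = 84)
t(-1, -3)*K(-5, -3) + l*7 = -3*3 + 84*7 = -9 + 588 = 579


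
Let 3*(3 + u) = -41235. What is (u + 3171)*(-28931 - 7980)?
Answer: 390407647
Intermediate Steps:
u = -13748 (u = -3 + (⅓)*(-41235) = -3 - 13745 = -13748)
(u + 3171)*(-28931 - 7980) = (-13748 + 3171)*(-28931 - 7980) = -10577*(-36911) = 390407647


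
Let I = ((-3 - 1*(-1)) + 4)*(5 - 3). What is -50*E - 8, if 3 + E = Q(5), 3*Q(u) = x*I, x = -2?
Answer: 826/3 ≈ 275.33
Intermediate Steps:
I = 4 (I = ((-3 + 1) + 4)*2 = (-2 + 4)*2 = 2*2 = 4)
Q(u) = -8/3 (Q(u) = (-2*4)/3 = (1/3)*(-8) = -8/3)
E = -17/3 (E = -3 - 8/3 = -17/3 ≈ -5.6667)
-50*E - 8 = -50*(-17/3) - 8 = 850/3 - 8 = 826/3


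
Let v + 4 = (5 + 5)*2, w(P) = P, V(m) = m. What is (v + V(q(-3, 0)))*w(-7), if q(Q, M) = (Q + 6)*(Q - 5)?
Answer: 56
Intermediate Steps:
q(Q, M) = (-5 + Q)*(6 + Q) (q(Q, M) = (6 + Q)*(-5 + Q) = (-5 + Q)*(6 + Q))
v = 16 (v = -4 + (5 + 5)*2 = -4 + 10*2 = -4 + 20 = 16)
(v + V(q(-3, 0)))*w(-7) = (16 + (-30 - 3 + (-3)²))*(-7) = (16 + (-30 - 3 + 9))*(-7) = (16 - 24)*(-7) = -8*(-7) = 56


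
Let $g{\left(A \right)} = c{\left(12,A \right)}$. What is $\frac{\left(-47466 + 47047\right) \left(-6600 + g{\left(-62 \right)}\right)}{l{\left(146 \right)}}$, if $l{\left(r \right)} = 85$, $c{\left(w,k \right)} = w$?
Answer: $\frac{2760372}{85} \approx 32475.0$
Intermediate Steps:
$g{\left(A \right)} = 12$
$\frac{\left(-47466 + 47047\right) \left(-6600 + g{\left(-62 \right)}\right)}{l{\left(146 \right)}} = \frac{\left(-47466 + 47047\right) \left(-6600 + 12\right)}{85} = \left(-419\right) \left(-6588\right) \frac{1}{85} = 2760372 \cdot \frac{1}{85} = \frac{2760372}{85}$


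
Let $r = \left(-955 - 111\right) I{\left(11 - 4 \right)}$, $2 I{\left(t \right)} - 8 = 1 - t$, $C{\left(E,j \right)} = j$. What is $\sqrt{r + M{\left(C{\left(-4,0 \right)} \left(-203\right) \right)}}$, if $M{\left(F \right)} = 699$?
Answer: $i \sqrt{367} \approx 19.157 i$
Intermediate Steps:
$I{\left(t \right)} = \frac{9}{2} - \frac{t}{2}$ ($I{\left(t \right)} = 4 + \frac{1 - t}{2} = 4 - \left(- \frac{1}{2} + \frac{t}{2}\right) = \frac{9}{2} - \frac{t}{2}$)
$r = -1066$ ($r = \left(-955 - 111\right) \left(\frac{9}{2} - \frac{11 - 4}{2}\right) = - 1066 \left(\frac{9}{2} - \frac{7}{2}\right) = \left(-1066\right) 1 = -1066$)
$\sqrt{r + M{\left(C{\left(-4,0 \right)} \left(-203\right) \right)}} = \sqrt{-1066 + 699} = \sqrt{-367} = i \sqrt{367}$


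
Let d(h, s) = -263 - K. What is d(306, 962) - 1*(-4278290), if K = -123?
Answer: 4278150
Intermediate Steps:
d(h, s) = -140 (d(h, s) = -263 - 1*(-123) = -263 + 123 = -140)
d(306, 962) - 1*(-4278290) = -140 - 1*(-4278290) = -140 + 4278290 = 4278150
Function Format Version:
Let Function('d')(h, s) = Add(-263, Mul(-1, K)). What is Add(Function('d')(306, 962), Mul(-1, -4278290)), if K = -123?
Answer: 4278150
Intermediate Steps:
Function('d')(h, s) = -140 (Function('d')(h, s) = Add(-263, Mul(-1, -123)) = Add(-263, 123) = -140)
Add(Function('d')(306, 962), Mul(-1, -4278290)) = Add(-140, Mul(-1, -4278290)) = Add(-140, 4278290) = 4278150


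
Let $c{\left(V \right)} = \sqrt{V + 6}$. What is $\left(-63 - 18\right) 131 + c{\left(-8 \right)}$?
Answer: $-10611 + i \sqrt{2} \approx -10611.0 + 1.4142 i$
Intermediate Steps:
$c{\left(V \right)} = \sqrt{6 + V}$
$\left(-63 - 18\right) 131 + c{\left(-8 \right)} = \left(-63 - 18\right) 131 + \sqrt{6 - 8} = \left(-81\right) 131 + \sqrt{-2} = -10611 + i \sqrt{2}$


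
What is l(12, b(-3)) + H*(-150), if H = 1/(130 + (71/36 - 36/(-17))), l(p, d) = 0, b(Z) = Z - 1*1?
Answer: -91800/82063 ≈ -1.1187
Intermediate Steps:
b(Z) = -1 + Z (b(Z) = Z - 1 = -1 + Z)
H = 612/82063 (H = 1/(130 + (71*(1/36) - 36*(-1/17))) = 1/(130 + (71/36 + 36/17)) = 1/(130 + 2503/612) = 1/(82063/612) = 612/82063 ≈ 0.0074577)
l(12, b(-3)) + H*(-150) = 0 + (612/82063)*(-150) = 0 - 91800/82063 = -91800/82063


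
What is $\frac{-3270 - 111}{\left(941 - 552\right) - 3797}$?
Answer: $\frac{1127}{1136} \approx 0.99208$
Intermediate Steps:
$\frac{-3270 - 111}{\left(941 - 552\right) - 3797} = - \frac{3381}{389 - 3797} = - \frac{3381}{-3408} = \left(-3381\right) \left(- \frac{1}{3408}\right) = \frac{1127}{1136}$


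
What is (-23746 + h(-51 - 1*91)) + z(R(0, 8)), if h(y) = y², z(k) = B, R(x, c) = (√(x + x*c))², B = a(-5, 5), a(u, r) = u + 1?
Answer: -3586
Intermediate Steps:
a(u, r) = 1 + u
B = -4 (B = 1 - 5 = -4)
R(x, c) = x + c*x (R(x, c) = (√(x + c*x))² = x + c*x)
z(k) = -4
(-23746 + h(-51 - 1*91)) + z(R(0, 8)) = (-23746 + (-51 - 1*91)²) - 4 = (-23746 + (-51 - 91)²) - 4 = (-23746 + (-142)²) - 4 = (-23746 + 20164) - 4 = -3582 - 4 = -3586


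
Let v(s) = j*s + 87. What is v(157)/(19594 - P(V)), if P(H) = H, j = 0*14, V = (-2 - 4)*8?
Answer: 87/19642 ≈ 0.0044293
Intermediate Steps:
V = -48 (V = -6*8 = -48)
j = 0
v(s) = 87 (v(s) = 0*s + 87 = 0 + 87 = 87)
v(157)/(19594 - P(V)) = 87/(19594 - 1*(-48)) = 87/(19594 + 48) = 87/19642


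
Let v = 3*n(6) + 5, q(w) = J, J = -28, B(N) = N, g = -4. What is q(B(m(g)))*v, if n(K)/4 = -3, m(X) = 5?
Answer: 868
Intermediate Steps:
n(K) = -12 (n(K) = 4*(-3) = -12)
q(w) = -28
v = -31 (v = 3*(-12) + 5 = -36 + 5 = -31)
q(B(m(g)))*v = -28*(-31) = 868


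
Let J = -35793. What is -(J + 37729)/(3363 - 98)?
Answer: -1936/3265 ≈ -0.59296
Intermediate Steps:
-(J + 37729)/(3363 - 98) = -(-35793 + 37729)/(3363 - 98) = -1936/3265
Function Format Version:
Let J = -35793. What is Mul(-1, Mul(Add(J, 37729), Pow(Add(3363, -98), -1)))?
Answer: Rational(-1936, 3265) ≈ -0.59296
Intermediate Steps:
Mul(-1, Mul(Add(J, 37729), Pow(Add(3363, -98), -1))) = Mul(-1, Mul(Add(-35793, 37729), Pow(Add(3363, -98), -1))) = Mul(-1, Mul(1936, Pow(3265, -1))) = Mul(-1, Mul(1936, Rational(1, 3265))) = Mul(-1, Rational(1936, 3265)) = Rational(-1936, 3265)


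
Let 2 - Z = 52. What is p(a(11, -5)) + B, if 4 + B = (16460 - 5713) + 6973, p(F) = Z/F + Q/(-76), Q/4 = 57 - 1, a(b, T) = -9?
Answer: 3029882/171 ≈ 17719.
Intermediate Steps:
Z = -50 (Z = 2 - 1*52 = 2 - 52 = -50)
Q = 224 (Q = 4*(57 - 1) = 4*56 = 224)
p(F) = -56/19 - 50/F (p(F) = -50/F + 224/(-76) = -50/F + 224*(-1/76) = -50/F - 56/19 = -56/19 - 50/F)
B = 17716 (B = -4 + ((16460 - 5713) + 6973) = -4 + (10747 + 6973) = -4 + 17720 = 17716)
p(a(11, -5)) + B = (-56/19 - 50/(-9)) + 17716 = (-56/19 - 50*(-⅑)) + 17716 = (-56/19 + 50/9) + 17716 = 446/171 + 17716 = 3029882/171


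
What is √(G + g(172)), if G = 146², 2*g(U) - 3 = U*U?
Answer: √144438/2 ≈ 190.02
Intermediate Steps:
g(U) = 3/2 + U²/2 (g(U) = 3/2 + (U*U)/2 = 3/2 + U²/2)
G = 21316
√(G + g(172)) = √(21316 + (3/2 + (½)*172²)) = √(21316 + (3/2 + (½)*29584)) = √(21316 + (3/2 + 14792)) = √(21316 + 29587/2) = √(72219/2) = √144438/2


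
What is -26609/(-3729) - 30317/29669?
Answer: 61491848/10057791 ≈ 6.1139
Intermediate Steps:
-26609/(-3729) - 30317/29669 = -26609*(-1/3729) - 30317*1/29669 = 2419/339 - 30317/29669 = 61491848/10057791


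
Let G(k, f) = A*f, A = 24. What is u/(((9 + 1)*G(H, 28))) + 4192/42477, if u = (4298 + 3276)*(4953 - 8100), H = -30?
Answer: -24105409073/6796320 ≈ -3546.8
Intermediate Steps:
u = -23835378 (u = 7574*(-3147) = -23835378)
G(k, f) = 24*f
u/(((9 + 1)*G(H, 28))) + 4192/42477 = -23835378*1/(672*(9 + 1)) + 4192/42477 = -23835378/(10*672) + 4192*(1/42477) = -23835378/6720 + 4192/42477 = -23835378*1/6720 + 4192/42477 = -567509/160 + 4192/42477 = -24105409073/6796320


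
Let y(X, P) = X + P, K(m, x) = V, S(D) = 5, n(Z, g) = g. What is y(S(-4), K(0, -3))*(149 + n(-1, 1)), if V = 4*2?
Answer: 1950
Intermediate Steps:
V = 8
K(m, x) = 8
y(X, P) = P + X
y(S(-4), K(0, -3))*(149 + n(-1, 1)) = (8 + 5)*(149 + 1) = 13*150 = 1950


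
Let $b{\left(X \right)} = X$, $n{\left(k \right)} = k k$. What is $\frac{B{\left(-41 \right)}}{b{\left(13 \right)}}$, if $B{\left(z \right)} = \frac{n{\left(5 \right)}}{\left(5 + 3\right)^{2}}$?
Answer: $\frac{25}{832} \approx 0.030048$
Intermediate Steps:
$n{\left(k \right)} = k^{2}$
$B{\left(z \right)} = \frac{25}{64}$ ($B{\left(z \right)} = \frac{5^{2}}{\left(5 + 3\right)^{2}} = \frac{25}{8^{2}} = \frac{25}{64}$)
$\frac{B{\left(-41 \right)}}{b{\left(13 \right)}} = \frac{25}{64 \cdot 13} = \frac{25}{64} \cdot \frac{1}{13} = \frac{25}{832}$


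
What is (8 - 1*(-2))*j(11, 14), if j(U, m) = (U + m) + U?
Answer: 360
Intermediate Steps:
j(U, m) = m + 2*U
(8 - 1*(-2))*j(11, 14) = (8 - 1*(-2))*(14 + 2*11) = (8 + 2)*(14 + 22) = 10*36 = 360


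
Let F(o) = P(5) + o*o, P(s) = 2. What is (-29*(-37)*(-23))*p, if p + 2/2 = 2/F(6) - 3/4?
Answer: 3183591/76 ≈ 41889.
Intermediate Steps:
F(o) = 2 + o**2 (F(o) = 2 + o*o = 2 + o**2)
p = -129/76 (p = -1 + (2/(2 + 6**2) - 3/4) = -1 + (2/(2 + 36) - 3*1/4) = -1 + (2/38 - 3/4) = -1 + (2*(1/38) - 3/4) = -1 + (1/19 - 3/4) = -1 - 53/76 = -129/76 ≈ -1.6974)
(-29*(-37)*(-23))*p = (-29*(-37)*(-23))*(-129/76) = (1073*(-23))*(-129/76) = -24679*(-129/76) = 3183591/76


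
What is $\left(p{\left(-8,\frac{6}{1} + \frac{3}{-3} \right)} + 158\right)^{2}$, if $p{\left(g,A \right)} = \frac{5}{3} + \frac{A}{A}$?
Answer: $\frac{232324}{9} \approx 25814.0$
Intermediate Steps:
$p{\left(g,A \right)} = \frac{8}{3}$ ($p{\left(g,A \right)} = 5 \cdot \frac{1}{3} + 1 = \frac{5}{3} + 1 = \frac{8}{3}$)
$\left(p{\left(-8,\frac{6}{1} + \frac{3}{-3} \right)} + 158\right)^{2} = \left(\frac{8}{3} + 158\right)^{2} = \left(\frac{482}{3}\right)^{2} = \frac{232324}{9}$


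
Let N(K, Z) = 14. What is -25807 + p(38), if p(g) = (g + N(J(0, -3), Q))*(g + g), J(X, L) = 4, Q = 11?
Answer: -21855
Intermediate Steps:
p(g) = 2*g*(14 + g) (p(g) = (g + 14)*(g + g) = (14 + g)*(2*g) = 2*g*(14 + g))
-25807 + p(38) = -25807 + 2*38*(14 + 38) = -25807 + 2*38*52 = -25807 + 3952 = -21855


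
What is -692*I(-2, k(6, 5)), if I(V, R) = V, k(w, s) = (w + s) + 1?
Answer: 1384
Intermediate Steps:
k(w, s) = 1 + s + w (k(w, s) = (s + w) + 1 = 1 + s + w)
-692*I(-2, k(6, 5)) = -692*(-2) = 1384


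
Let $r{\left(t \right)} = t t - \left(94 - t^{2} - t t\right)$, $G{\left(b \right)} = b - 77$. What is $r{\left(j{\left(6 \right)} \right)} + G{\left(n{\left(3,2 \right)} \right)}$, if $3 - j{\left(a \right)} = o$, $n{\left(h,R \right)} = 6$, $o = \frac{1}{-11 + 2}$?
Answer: $- \frac{3671}{27} \approx -135.96$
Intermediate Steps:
$o = - \frac{1}{9}$ ($o = \frac{1}{-9} = - \frac{1}{9} \approx -0.11111$)
$j{\left(a \right)} = \frac{28}{9}$ ($j{\left(a \right)} = 3 - - \frac{1}{9} = 3 + \frac{1}{9} = \frac{28}{9}$)
$G{\left(b \right)} = -77 + b$
$r{\left(t \right)} = -94 + 3 t^{2}$ ($r{\left(t \right)} = t^{2} + \left(\left(t^{2} + t^{2}\right) - 94\right) = t^{2} + \left(2 t^{2} - 94\right) = t^{2} + \left(-94 + 2 t^{2}\right) = -94 + 3 t^{2}$)
$r{\left(j{\left(6 \right)} \right)} + G{\left(n{\left(3,2 \right)} \right)} = \left(-94 + 3 \left(\frac{28}{9}\right)^{2}\right) + \left(-77 + 6\right) = \left(-94 + 3 \cdot \frac{784}{81}\right) - 71 = \left(-94 + \frac{784}{27}\right) - 71 = - \frac{1754}{27} - 71 = - \frac{3671}{27}$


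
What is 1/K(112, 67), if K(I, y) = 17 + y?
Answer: 1/84 ≈ 0.011905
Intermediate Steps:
1/K(112, 67) = 1/(17 + 67) = 1/84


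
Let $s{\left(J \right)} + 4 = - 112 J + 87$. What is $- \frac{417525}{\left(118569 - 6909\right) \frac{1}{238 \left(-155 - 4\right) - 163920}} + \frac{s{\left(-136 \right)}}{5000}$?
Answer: $\frac{1404017017743}{1861000} \approx 7.5444 \cdot 10^{5}$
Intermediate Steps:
$s{\left(J \right)} = 83 - 112 J$ ($s{\left(J \right)} = -4 - \left(-87 + 112 J\right) = 83 - 112 J$)
$- \frac{417525}{\left(118569 - 6909\right) \frac{1}{238 \left(-155 - 4\right) - 163920}} + \frac{s{\left(-136 \right)}}{5000} = - \frac{417525}{\left(118569 - 6909\right) \frac{1}{238 \left(-155 - 4\right) - 163920}} + \frac{83 - -15232}{5000} = - \frac{417525}{111660 \frac{1}{238 \left(-159\right) - 163920}} + \left(83 + 15232\right) \frac{1}{5000} = - \frac{417525}{111660 \frac{1}{-37842 - 163920}} + 15315 \cdot \frac{1}{5000} = - \frac{417525}{111660 \frac{1}{-201762}} + \frac{3063}{1000} = - \frac{417525}{111660 \left(- \frac{1}{201762}\right)} + \frac{3063}{1000} = - \frac{417525}{- \frac{18610}{33627}} + \frac{3063}{1000} = \left(-417525\right) \left(- \frac{33627}{18610}\right) + \frac{3063}{1000} = \frac{2808022635}{3722} + \frac{3063}{1000} = \frac{1404017017743}{1861000}$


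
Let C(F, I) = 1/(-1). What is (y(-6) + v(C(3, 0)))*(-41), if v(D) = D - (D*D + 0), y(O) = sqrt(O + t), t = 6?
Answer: 82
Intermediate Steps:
C(F, I) = -1
y(O) = sqrt(6 + O) (y(O) = sqrt(O + 6) = sqrt(6 + O))
v(D) = D - D**2 (v(D) = D - (D**2 + 0) = D - D**2)
(y(-6) + v(C(3, 0)))*(-41) = (sqrt(6 - 6) - (1 - 1*(-1)))*(-41) = (sqrt(0) - (1 + 1))*(-41) = (0 - 1*2)*(-41) = (0 - 2)*(-41) = -2*(-41) = 82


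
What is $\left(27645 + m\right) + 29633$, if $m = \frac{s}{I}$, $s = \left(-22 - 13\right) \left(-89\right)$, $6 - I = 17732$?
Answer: $\frac{1015306713}{17726} \approx 57278.0$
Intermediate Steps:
$I = -17726$ ($I = 6 - 17732 = -17726$)
$s = 3115$ ($s = \left(-35\right) \left(-89\right) = 3115$)
$m = - \frac{3115}{17726}$ ($m = \frac{3115}{-17726} = 3115 \left(- \frac{1}{17726}\right) = - \frac{3115}{17726} \approx -0.17573$)
$\left(27645 + m\right) + 29633 = \left(27645 - \frac{3115}{17726}\right) + 29633 = \frac{490032155}{17726} + 29633 = \frac{1015306713}{17726}$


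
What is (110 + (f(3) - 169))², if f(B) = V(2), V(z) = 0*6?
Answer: 3481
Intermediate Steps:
V(z) = 0
f(B) = 0
(110 + (f(3) - 169))² = (110 + (0 - 169))² = (110 - 169)² = (-59)² = 3481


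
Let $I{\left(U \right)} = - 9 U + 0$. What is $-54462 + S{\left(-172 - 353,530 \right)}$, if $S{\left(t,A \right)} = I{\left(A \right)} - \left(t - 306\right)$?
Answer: $-58401$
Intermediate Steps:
$I{\left(U \right)} = - 9 U$
$S{\left(t,A \right)} = 306 - t - 9 A$ ($S{\left(t,A \right)} = - 9 A - \left(t - 306\right) = - 9 A - \left(-306 + t\right) = 306 - t - 9 A$)
$-54462 + S{\left(-172 - 353,530 \right)} = -54462 - \left(4292 - 353\right) = -54462 - 3939 = -58401$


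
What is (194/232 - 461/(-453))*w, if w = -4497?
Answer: -146028083/17516 ≈ -8336.8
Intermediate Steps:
(194/232 - 461/(-453))*w = (194/232 - 461/(-453))*(-4497) = (194*(1/232) - 461*(-1/453))*(-4497) = (97/116 + 461/453)*(-4497) = (97417/52548)*(-4497) = -146028083/17516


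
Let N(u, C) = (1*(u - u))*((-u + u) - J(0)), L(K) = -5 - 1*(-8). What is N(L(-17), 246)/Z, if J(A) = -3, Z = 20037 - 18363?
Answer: 0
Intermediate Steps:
Z = 1674
L(K) = 3 (L(K) = -5 + 8 = 3)
N(u, C) = 0 (N(u, C) = (1*(u - u))*((-u + u) - 1*(-3)) = (1*0)*(0 + 3) = 0*3 = 0)
N(L(-17), 246)/Z = 0/1674 = 0*(1/1674) = 0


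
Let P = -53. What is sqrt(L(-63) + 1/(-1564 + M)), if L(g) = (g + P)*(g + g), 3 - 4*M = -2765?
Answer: sqrt(2778442918)/436 ≈ 120.90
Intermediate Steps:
M = 692 (M = 3/4 - 1/4*(-2765) = 3/4 + 2765/4 = 692)
L(g) = 2*g*(-53 + g) (L(g) = (g - 53)*(g + g) = (-53 + g)*(2*g) = 2*g*(-53 + g))
sqrt(L(-63) + 1/(-1564 + M)) = sqrt(2*(-63)*(-53 - 63) + 1/(-1564 + 692)) = sqrt(2*(-63)*(-116) + 1/(-872)) = sqrt(14616 - 1/872) = sqrt(12745151/872) = sqrt(2778442918)/436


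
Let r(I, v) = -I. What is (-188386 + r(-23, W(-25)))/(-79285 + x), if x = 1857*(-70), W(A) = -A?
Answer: 188363/209275 ≈ 0.90007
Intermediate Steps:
x = -129990
(-188386 + r(-23, W(-25)))/(-79285 + x) = (-188386 - 1*(-23))/(-79285 - 129990) = (-188386 + 23)/(-209275) = -188363*(-1/209275) = 188363/209275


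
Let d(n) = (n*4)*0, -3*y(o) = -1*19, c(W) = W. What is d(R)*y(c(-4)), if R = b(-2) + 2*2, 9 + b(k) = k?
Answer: 0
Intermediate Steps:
b(k) = -9 + k
y(o) = 19/3 (y(o) = -(-1)*19/3 = -⅓*(-19) = 19/3)
R = -7 (R = (-9 - 2) + 2*2 = -11 + 4 = -7)
d(n) = 0 (d(n) = (4*n)*0 = 0)
d(R)*y(c(-4)) = 0*(19/3) = 0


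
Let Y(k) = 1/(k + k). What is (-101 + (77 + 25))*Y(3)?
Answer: ⅙ ≈ 0.16667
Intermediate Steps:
Y(k) = 1/(2*k)
(-101 + (77 + 25))*Y(3) = (-101 + (77 + 25))*((½)/3) = (-101 + 102)*((½)*(⅓)) = 1*(⅙) = ⅙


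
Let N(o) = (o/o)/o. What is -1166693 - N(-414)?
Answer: -483010901/414 ≈ -1.1667e+6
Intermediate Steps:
N(o) = 1/o
-1166693 - N(-414) = -1166693 - 1/(-414) = -1166693 - 1*(-1/414) = -1166693 + 1/414 = -483010901/414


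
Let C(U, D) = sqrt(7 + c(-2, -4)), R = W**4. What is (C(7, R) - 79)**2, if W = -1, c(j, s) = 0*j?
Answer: (79 - sqrt(7))**2 ≈ 5830.0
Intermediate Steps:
c(j, s) = 0
R = 1 (R = (-1)**4 = 1)
C(U, D) = sqrt(7) (C(U, D) = sqrt(7 + 0) = sqrt(7))
(C(7, R) - 79)**2 = (sqrt(7) - 79)**2 = (-79 + sqrt(7))**2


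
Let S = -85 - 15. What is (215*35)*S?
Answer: -752500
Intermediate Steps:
S = -100
(215*35)*S = (215*35)*(-100) = 7525*(-100) = -752500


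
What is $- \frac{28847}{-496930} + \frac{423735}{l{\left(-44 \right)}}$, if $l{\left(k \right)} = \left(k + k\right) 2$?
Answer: $- \frac{15040111177}{6247120} \approx -2407.5$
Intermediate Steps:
$l{\left(k \right)} = 4 k$ ($l{\left(k \right)} = 2 k 2 = 4 k$)
$- \frac{28847}{-496930} + \frac{423735}{l{\left(-44 \right)}} = - \frac{28847}{-496930} + \frac{423735}{4 \left(-44\right)} = \left(-28847\right) \left(- \frac{1}{496930}\right) + \frac{423735}{-176} = \frac{4121}{70990} + 423735 \left(- \frac{1}{176}\right) = \frac{4121}{70990} - \frac{423735}{176} = - \frac{15040111177}{6247120}$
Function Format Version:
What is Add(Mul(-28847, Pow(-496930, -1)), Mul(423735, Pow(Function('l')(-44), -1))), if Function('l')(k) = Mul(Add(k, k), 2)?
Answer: Rational(-15040111177, 6247120) ≈ -2407.5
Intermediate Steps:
Function('l')(k) = Mul(4, k) (Function('l')(k) = Mul(Mul(2, k), 2) = Mul(4, k))
Add(Mul(-28847, Pow(-496930, -1)), Mul(423735, Pow(Function('l')(-44), -1))) = Add(Mul(-28847, Pow(-496930, -1)), Mul(423735, Pow(Mul(4, -44), -1))) = Add(Mul(-28847, Rational(-1, 496930)), Mul(423735, Pow(-176, -1))) = Add(Rational(4121, 70990), Mul(423735, Rational(-1, 176))) = Add(Rational(4121, 70990), Rational(-423735, 176)) = Rational(-15040111177, 6247120)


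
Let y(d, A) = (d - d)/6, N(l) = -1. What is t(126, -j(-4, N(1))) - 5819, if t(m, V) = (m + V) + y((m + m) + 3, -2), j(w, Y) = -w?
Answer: -5697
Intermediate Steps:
y(d, A) = 0 (y(d, A) = 0*(1/6) = 0)
t(m, V) = V + m (t(m, V) = (m + V) + 0 = (V + m) + 0 = V + m)
t(126, -j(-4, N(1))) - 5819 = (-(-1)*(-4) + 126) - 5819 = (-1*4 + 126) - 5819 = (-4 + 126) - 5819 = 122 - 5819 = -5697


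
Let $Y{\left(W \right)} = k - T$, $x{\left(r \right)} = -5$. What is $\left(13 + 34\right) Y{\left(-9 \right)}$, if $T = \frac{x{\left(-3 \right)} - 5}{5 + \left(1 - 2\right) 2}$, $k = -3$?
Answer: $\frac{47}{3} \approx 15.667$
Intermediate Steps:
$T = - \frac{10}{3}$ ($T = \frac{-5 - 5}{5 + \left(1 - 2\right) 2} = - \frac{10}{5 - 2} = - \frac{10}{3} \approx -3.3333$)
$Y{\left(W \right)} = \frac{1}{3}$ ($Y{\left(W \right)} = -3 - - \frac{10}{3} = -3 + \frac{10}{3} = \frac{1}{3}$)
$\left(13 + 34\right) Y{\left(-9 \right)} = \left(13 + 34\right) \frac{1}{3} = 47 \cdot \frac{1}{3} = \frac{47}{3}$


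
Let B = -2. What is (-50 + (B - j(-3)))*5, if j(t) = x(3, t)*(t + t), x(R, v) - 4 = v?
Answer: -230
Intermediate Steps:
x(R, v) = 4 + v
j(t) = 2*t*(4 + t) (j(t) = (4 + t)*(t + t) = (4 + t)*(2*t) = 2*t*(4 + t))
(-50 + (B - j(-3)))*5 = (-50 + (-2 - 2*(-3)*(4 - 3)))*5 = (-50 + (-2 - 2*(-3)))*5 = (-50 + (-2 - 1*(-6)))*5 = (-50 + (-2 + 6))*5 = (-50 + 4)*5 = -46*5 = -230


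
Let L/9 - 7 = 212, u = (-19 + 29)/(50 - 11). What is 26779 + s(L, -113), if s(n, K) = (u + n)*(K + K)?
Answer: -16330273/39 ≈ -4.1873e+5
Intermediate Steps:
u = 10/39 ≈ 0.25641
L = 1971 (L = 63 + 9*212 = 63 + 1908 = 1971)
s(n, K) = 2*K*(10/39 + n) (s(n, K) = (10/39 + n)*(K + K) = (10/39 + n)*(2*K) = 2*K*(10/39 + n))
26779 + s(L, -113) = 26779 + (2/39)*(-113)*(10 + 39*1971) = 26779 + (2/39)*(-113)*(10 + 76869) = 26779 + (2/39)*(-113)*76879 = 26779 - 17374654/39 = -16330273/39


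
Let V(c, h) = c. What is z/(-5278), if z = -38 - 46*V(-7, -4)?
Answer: -142/2639 ≈ -0.053808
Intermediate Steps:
z = 284 (z = -38 - 46*(-7) = -38 + 322 = 284)
z/(-5278) = 284/(-5278) = 284*(-1/5278) = -142/2639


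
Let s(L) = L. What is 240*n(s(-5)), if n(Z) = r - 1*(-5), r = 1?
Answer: 1440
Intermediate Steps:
n(Z) = 6 (n(Z) = 1 - 1*(-5) = 1 + 5 = 6)
240*n(s(-5)) = 240*6 = 1440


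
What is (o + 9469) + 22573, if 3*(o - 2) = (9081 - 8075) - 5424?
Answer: 91714/3 ≈ 30571.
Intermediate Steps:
o = -4412/3 (o = 2 + ((9081 - 8075) - 5424)/3 = 2 + (1006 - 5424)/3 = 2 + (1/3)*(-4418) = 2 - 4418/3 = -4412/3 ≈ -1470.7)
(o + 9469) + 22573 = (-4412/3 + 9469) + 22573 = 23995/3 + 22573 = 91714/3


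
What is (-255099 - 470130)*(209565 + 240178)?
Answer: -326166666147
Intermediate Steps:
(-255099 - 470130)*(209565 + 240178) = -725229*449743 = -326166666147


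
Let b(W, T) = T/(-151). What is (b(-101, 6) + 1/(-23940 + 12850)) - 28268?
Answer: -47337376811/1674590 ≈ -28268.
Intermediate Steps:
b(W, T) = -T/151 (b(W, T) = T*(-1/151) = -T/151)
(b(-101, 6) + 1/(-23940 + 12850)) - 28268 = (-1/151*6 + 1/(-23940 + 12850)) - 28268 = (-6/151 + 1/(-11090)) - 28268 = (-6/151 - 1/11090) - 28268 = -66691/1674590 - 28268 = -47337376811/1674590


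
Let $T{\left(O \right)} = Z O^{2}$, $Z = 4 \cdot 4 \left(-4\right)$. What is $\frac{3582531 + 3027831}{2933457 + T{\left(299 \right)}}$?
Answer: $- \frac{6610362}{2788207} \approx -2.3708$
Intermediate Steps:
$Z = -64$ ($Z = 16 \left(-4\right) = -64$)
$T{\left(O \right)} = - 64 O^{2}$
$\frac{3582531 + 3027831}{2933457 + T{\left(299 \right)}} = \frac{3582531 + 3027831}{2933457 - 64 \cdot 299^{2}} = \frac{6610362}{2933457 - 5721664} = \frac{6610362}{-2788207} = 6610362 \left(- \frac{1}{2788207}\right) = - \frac{6610362}{2788207}$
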